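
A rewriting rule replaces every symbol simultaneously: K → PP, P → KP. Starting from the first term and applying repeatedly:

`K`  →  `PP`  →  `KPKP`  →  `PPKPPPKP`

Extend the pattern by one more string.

Apply φ to PPKPPPKP symbol by symbol: P→KP, P→KP, K→PP, P→KP, P→KP, P→KP, K→PP, P→KP; joined: KP KP PP KP KP KP PP KP.

KPKPPPKPKPKPPPKP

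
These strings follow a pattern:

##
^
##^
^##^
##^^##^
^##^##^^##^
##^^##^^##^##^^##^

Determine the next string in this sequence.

^##^##^^##^##^^##^^##^##^^##^

This is a Fibonacci-style word recurrence s(k) = s(k−2)·s(k−1): e.g. ##·^ = ##^.
The next term joins ^##^##^^##^ and ##^^##^^##^##^^##^.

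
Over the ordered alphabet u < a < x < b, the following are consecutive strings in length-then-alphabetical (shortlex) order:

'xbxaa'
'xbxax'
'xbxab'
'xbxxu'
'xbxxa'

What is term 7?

xbxxb

Stepping forward 2 times from xbxxa: xbxxa → xbxxx, then the target.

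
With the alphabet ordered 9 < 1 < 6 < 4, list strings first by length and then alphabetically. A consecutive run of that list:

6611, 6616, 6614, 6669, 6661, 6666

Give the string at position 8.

6649

Continuing the enumeration 2 steps past 6666: 6666 → 6664 → (answer).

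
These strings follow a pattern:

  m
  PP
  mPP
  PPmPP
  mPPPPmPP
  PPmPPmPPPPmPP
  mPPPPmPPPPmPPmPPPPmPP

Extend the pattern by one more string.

From term 3 onward, concatenate the second-to-last term with the last: m·PP = mPP, PP·mPP = PPmPP, …
Continuing: PPmPPmPPPPmPP · mPPPPmPPPPmPPmPPPPmPP gives term 8.

PPmPPmPPPPmPPmPPPPmPPPPmPPmPPPPmPP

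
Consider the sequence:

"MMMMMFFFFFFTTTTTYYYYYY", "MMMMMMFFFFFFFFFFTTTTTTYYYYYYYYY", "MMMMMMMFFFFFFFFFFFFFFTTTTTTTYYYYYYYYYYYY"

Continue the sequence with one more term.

MMMMMMMMFFFFFFFFFFFFFFFFFFTTTTTTTTYYYYYYYYYYYYYYY

Reading off run lengths: M runs 5, 6, 7; F runs 6, 10, 14; T runs 5, 6, 7; Y runs 6, 9, 12 — each is linear in n, where the shown terms are n = 2, 3, 4.
Setting n = 5 gives 8, 18, 8, 15 characters in each block.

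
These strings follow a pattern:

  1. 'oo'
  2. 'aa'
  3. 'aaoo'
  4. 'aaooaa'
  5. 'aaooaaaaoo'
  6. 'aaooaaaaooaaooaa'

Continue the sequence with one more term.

Each term (from the third on) is the previous term followed by the one before it: term 3 = aa·oo = aaoo.
Continuing: aaooaaaaooaaooaa · aaooaaaaoo gives term 7.

aaooaaaaooaaooaaaaooaaaaoo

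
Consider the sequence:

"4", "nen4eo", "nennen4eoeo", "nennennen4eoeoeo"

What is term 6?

nennennennennen4eoeoeoeoeo

Each term wraps the previous one in nen on the left and eo on the right.
From nennennen4eoeoeo, 2 further steps: nennennen4eoeoeo → nennennennen4eoeoeoeo → (answer).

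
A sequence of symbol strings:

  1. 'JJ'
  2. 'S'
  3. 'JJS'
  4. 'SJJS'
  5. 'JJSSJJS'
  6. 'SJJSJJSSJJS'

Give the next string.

Each term (from the third on) is the two preceding terms concatenated in order: term 3 = JJ·S = JJS.
The next term joins JJSSJJS and SJJSJJSSJJS.

JJSSJJSSJJSJJSSJJS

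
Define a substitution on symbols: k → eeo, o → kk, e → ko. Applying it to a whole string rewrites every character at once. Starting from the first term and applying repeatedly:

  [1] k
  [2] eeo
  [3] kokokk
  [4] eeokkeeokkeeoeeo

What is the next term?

kokokkeeoeeokokokkeeoeeokokokkkokokk

Replace each of the 16 characters of eeokkeeokkeeoeeo in place — ko ko kk eeo eeo ko ko kk eeo eeo ko ko kk ko ko kk — and concatenate.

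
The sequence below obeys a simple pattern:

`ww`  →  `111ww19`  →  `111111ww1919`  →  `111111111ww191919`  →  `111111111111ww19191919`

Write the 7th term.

Each term wraps the previous one in 111 on the left and 19 on the right.
From 111111111111ww19191919, 2 further steps: 111111111111ww19191919 → 111111111111111ww1919191919 → (answer).

111111111111111111ww191919191919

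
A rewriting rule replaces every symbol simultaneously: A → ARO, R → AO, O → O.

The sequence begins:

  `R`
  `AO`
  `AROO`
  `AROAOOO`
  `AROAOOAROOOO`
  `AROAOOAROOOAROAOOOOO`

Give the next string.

φ(AROAOOAROOOAROAOOOOO) expands symbol-by-symbol to ARO AO O ARO O O ARO AO O O O ARO AO O ARO O O O O O; joining the 20 pieces gives the next term.

AROAOOAROOOAROAOOOOAROAOOAROOOOOO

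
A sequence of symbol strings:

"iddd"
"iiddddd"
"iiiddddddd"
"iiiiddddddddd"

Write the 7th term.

iiiiiiiddddddddddddddd

Each string has the form i^{n} d^{2n+1} (n = 1, 2, …).
For term 7, n = 7, so the run lengths are 7, 15.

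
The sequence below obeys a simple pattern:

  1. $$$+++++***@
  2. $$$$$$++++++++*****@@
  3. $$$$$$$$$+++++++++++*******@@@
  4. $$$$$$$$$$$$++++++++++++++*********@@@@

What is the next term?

$$$$$$$$$$$$$$$+++++++++++++++++***********@@@@@

Each string has the form $^{3n} +^{3n+2} *^{2n+1} @^{n} (n = 1, 2, …).
For the next term, n = 5, so the run lengths are 15, 17, 11, 5.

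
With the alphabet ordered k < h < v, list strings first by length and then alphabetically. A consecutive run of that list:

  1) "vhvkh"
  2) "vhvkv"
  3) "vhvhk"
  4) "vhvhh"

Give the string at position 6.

vhvvk

Stepping forward 2 times from vhvhh: vhvhh → vhvhv, then the target.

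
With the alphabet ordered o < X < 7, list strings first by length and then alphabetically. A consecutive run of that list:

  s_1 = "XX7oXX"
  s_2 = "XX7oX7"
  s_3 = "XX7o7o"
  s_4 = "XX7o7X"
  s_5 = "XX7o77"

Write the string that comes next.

The successor of XX7o77 increments the rightmost position that isn't already 7 and resets every position after it to o.

XX7Xoo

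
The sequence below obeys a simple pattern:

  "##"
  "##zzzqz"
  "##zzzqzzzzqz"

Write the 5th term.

##zzzqzzzzqzzzzqzzzzqz

Each term is the previous one with zzzqz appended.
From ##zzzqzzzzqz, 2 further steps: ##zzzqzzzzqz → ##zzzqzzzzqzzzzqz → (answer).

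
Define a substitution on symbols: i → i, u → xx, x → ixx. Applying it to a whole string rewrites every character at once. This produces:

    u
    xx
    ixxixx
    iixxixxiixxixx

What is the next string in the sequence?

φ(iixxixxiixxixx) expands symbol-by-symbol to i i ixx ixx i ixx ixx i i ixx ixx i ixx ixx; joining the 14 pieces gives the next term.

iiixxixxiixxixxiiixxixxiixxixx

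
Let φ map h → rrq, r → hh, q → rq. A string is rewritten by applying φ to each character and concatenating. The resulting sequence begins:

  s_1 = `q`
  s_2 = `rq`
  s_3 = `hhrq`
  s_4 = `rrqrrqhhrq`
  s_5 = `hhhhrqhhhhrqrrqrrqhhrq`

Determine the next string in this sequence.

Rewriting the 22 symbols of hhhhrqhhhhrqrrqrrqhhrq one by one yields rrq rrq rrq rrq hh rq rrq rrq rrq rrq hh rq hh hh rq hh hh rq rrq rrq hh rq; concatenated:

rrqrrqrrqrrqhhrqrrqrrqrrqrrqhhrqhhhhrqhhhhrqrrqrrqhhrq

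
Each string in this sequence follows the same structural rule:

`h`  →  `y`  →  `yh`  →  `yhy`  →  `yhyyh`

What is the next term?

Each term (from the third on) is the previous term followed by the one before it: term 3 = y·h = yh.
The next term joins yhyyh and yhy.

yhyyhyhy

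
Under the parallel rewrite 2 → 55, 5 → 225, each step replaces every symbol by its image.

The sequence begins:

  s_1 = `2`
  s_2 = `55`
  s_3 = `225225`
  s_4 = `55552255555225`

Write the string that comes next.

Applying the rule to each of the 14 symbols of 55552255555225 gives the pieces 225 225 225 225 55 55 225 225 225 225 225 55 55 225, which concatenate to the answer.

22522522522555552252252252252255555225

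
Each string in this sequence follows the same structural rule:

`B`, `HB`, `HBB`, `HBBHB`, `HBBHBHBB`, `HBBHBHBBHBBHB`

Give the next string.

HBBHBHBBHBBHBHBBHBHBB

Each term (from the third on) is the previous term followed by the one before it: term 3 = HB·B = HBB.
The next term joins HBBHBHBBHBBHB and HBBHBHBB.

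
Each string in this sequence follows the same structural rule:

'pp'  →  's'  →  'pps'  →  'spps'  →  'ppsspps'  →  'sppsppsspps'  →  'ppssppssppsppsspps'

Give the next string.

sppsppssppsppssppssppsppsspps

Each term (from the third on) is the two preceding terms concatenated in order: term 3 = pp·s = pps.
So term 8 is sppsppsspps·ppssppssppsppsspps.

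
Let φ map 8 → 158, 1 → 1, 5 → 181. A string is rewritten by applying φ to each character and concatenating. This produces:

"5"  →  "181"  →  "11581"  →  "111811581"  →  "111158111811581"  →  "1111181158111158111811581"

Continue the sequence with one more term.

Rewriting the 25 symbols of 1111181158111158111811581 one by one yields 1 1 1 1 1 158 1 1 181 158 1 1 1 1 181 158 1 1 1 158 1 1 181 158 1; concatenated:

11111158111811581111181158111158111811581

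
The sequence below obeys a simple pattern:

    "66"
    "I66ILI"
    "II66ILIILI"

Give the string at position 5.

s(k+1) = I·s(k)·ILI, so each term gains I as a prefix and ILI as a suffix.
From II66ILIILI, 2 further steps: II66ILIILI → III66ILIILIILI → (answer).

IIII66ILIILIILIILI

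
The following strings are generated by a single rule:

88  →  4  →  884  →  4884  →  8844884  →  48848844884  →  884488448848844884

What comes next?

48848844884884488448848844884

This is a Fibonacci-style word recurrence s(k) = s(k−2)·s(k−1): e.g. 88·4 = 884.
So term 8 is 48848844884·884488448848844884.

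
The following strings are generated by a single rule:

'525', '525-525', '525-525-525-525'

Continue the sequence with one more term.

Every step duplicates the string with '-' between the halves.
Doubling 525-525-525-525 with '-' between the halves:

525-525-525-525-525-525-525-525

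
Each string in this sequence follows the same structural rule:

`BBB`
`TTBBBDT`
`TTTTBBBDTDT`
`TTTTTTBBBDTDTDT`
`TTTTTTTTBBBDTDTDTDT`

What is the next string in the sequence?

TTTTTTTTTTBBBDTDTDTDTDT

Each term wraps the previous one in TT on the left and DT on the right.
So the next term is TT·TTTTTTTTBBBDTDTDTDT·DT.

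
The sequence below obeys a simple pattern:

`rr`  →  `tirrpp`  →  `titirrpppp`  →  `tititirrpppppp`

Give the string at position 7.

titititititirrpppppppppppp

s(k+1) = ti·s(k)·pp, so each term gains ti as a prefix and pp as a suffix.
From tititirrpppppp, 3 further steps: tititirrpppppp → titititirrpppppppp → tititititirrpppppppppp → (answer).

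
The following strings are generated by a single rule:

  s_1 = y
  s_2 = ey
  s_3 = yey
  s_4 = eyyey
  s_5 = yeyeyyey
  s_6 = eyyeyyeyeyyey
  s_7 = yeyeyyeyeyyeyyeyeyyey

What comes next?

eyyeyyeyeyyeyyeyeyyeyeyyeyyeyeyyey

Each term (from the third on) is the two preceding terms concatenated in order: term 3 = y·ey = yey.
Continuing: eyyeyyeyeyyey · yeyeyyeyeyyeyyeyeyyey gives term 8.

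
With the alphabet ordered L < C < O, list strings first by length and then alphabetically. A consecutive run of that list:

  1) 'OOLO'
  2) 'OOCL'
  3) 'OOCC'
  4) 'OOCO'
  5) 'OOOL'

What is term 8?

LLLLL

Stepping forward 3 times from OOOL: OOOL → OOOC → OOOO, then the target.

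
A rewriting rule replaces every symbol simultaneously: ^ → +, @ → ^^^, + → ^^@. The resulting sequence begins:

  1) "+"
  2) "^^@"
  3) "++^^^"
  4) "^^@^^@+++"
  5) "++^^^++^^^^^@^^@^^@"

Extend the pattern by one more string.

^^@^^@+++^^@^^@+++++^^^++^^^++^^^

Applying the rule to each of the 19 symbols of ++^^^++^^^^^@^^@^^@ gives the pieces ^^@ ^^@ + + + ^^@ ^^@ + + + + + ^^^ + + ^^^ + + ^^^, which concatenate to the answer.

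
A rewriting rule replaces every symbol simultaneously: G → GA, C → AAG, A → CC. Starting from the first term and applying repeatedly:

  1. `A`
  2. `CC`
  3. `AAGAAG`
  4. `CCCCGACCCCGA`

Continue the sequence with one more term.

AAGAAGAAGAAGGACCAAGAAGAAGAAGGACC

Expanding CCCCGACCCCGA: C→AAG, C→AAG, C→AAG, C→AAG, G→GA, A→CC, C→AAG, C→AAG, C→AAG, C→AAG, G→GA, A→CC. Concatenated: AAG AAG AAG AAG GA CC AAG AAG AAG AAG GA CC.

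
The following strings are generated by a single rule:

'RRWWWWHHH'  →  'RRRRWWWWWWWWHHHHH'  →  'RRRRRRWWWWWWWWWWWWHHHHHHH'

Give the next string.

RRRRRRRRWWWWWWWWWWWWWWWWHHHHHHHHH

Term n consists of 2n R's, followed by 4n W's, followed by 2n+1 H's (n = 1, 2, …).
At n = 4 the blocks have lengths 8, 16, 9.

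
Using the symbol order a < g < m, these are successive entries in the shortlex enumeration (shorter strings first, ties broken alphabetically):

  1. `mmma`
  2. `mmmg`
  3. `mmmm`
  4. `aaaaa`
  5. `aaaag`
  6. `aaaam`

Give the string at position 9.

aaagm

Advancing 3 positions from aaaam through aaaam → aaaga → aaagg reaches term 9.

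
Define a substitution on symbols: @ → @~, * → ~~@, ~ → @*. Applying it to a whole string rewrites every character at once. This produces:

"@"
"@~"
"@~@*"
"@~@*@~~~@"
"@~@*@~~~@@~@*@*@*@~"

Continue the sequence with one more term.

φ(@~@*@~~~@@~@*@*@*@~) expands symbol-by-symbol to @~ @* @~ ~~@ @~ @* @* @* @~ @~ @* @~ ~~@ @~ ~~@ @~ ~~@ @~ @*; joining the 19 pieces gives the next term.

@~@*@~~~@@~@*@*@*@~@~@*@~~~@@~~~@@~~~@@~@*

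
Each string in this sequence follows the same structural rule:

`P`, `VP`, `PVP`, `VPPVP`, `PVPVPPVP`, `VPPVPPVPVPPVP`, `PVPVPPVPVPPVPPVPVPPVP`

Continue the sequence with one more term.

From term 3 onward, concatenate the second-to-last term with the last: P·VP = PVP, VP·PVP = VPPVP, …
So term 8 is VPPVPPVPVPPVP·PVPVPPVPVPPVPPVPVPPVP.

VPPVPPVPVPPVPPVPVPPVPVPPVPPVPVPPVP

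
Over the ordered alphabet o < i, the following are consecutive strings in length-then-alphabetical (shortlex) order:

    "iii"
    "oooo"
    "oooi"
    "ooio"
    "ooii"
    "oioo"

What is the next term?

oioi

Treat oioo as a base-2 numeral over the given alphabet and add one, carrying through any trailing i's.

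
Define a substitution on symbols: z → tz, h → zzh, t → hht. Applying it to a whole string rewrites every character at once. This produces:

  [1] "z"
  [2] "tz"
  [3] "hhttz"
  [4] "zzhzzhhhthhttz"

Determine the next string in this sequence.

tztzzzhtztzzzhzzhzzhhhtzzhzzhhhthhttz

Applying the rule to each of the 14 symbols of zzhzzhhhthhttz gives the pieces tz tz zzh tz tz zzh zzh zzh hht zzh zzh hht hht tz, which concatenate to the answer.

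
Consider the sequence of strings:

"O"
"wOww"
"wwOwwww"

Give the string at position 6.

Every step adds w to the front and ww to the end of the previous string.
From wwOwwww, 3 further steps: wwOwwww → wwwOwwwwww → wwwwOwwwwwwww → (answer).

wwwwwOwwwwwwwwww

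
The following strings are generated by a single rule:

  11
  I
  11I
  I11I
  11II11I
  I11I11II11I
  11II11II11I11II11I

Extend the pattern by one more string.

This is a Fibonacci-style word recurrence s(k) = s(k−2)·s(k−1): e.g. 11·I = 11I.
The next term joins I11I11II11I and 11II11II11I11II11I.

I11I11II11I11II11II11I11II11I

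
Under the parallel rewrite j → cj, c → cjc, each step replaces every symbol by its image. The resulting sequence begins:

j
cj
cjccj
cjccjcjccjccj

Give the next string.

cjccjcjccjccjcjccjcjccjccjcjccjccj

φ(cjccjcjccjccj) expands symbol-by-symbol to cjc cj cjc cjc cj cjc cj cjc cjc cj cjc cjc cj; joining the 13 pieces gives the next term.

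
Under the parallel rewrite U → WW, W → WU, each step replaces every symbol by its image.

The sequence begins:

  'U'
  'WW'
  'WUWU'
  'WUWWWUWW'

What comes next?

WUWWWUWUWUWWWUWU

Expanding WUWWWUWW: W→WU, U→WW, W→WU, W→WU, W→WU, U→WW, W→WU, W→WU. Concatenated: WU WW WU WU WU WW WU WU.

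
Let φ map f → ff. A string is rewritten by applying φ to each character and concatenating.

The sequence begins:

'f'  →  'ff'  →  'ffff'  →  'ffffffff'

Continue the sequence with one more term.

ffffffffffffffff

Expanding ffffffff: f→ff, f→ff, f→ff, f→ff, f→ff, f→ff, f→ff, f→ff. Concatenated: ff ff ff ff ff ff ff ff.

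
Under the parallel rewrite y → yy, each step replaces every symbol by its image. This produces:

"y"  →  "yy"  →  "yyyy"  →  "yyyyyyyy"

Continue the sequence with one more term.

yyyyyyyyyyyyyyyy

Expanding yyyyyyyy: y→yy, y→yy, y→yy, y→yy, y→yy, y→yy, y→yy, y→yy. Concatenated: yy yy yy yy yy yy yy yy.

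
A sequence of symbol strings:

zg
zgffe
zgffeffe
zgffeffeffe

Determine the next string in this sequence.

zgffeffeffeffe

Each term is the previous one with ffe appended.
So the next term is zgffeffeffe·ffe.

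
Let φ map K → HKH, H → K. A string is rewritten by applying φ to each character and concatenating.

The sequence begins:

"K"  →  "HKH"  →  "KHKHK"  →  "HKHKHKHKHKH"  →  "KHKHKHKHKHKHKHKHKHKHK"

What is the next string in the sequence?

Replace each of the 21 characters of KHKHKHKHKHKHKHKHKHKHK in place — HKH K HKH K HKH K HKH K HKH K HKH K HKH K HKH K HKH K HKH K HKH — and concatenate.

HKHKHKHKHKHKHKHKHKHKHKHKHKHKHKHKHKHKHKHKHKH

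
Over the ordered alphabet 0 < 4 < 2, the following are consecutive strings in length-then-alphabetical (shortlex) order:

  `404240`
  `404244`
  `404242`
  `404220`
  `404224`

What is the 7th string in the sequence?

Continuing the enumeration 2 steps past 404224: 404224 → 404222 → (answer).

402000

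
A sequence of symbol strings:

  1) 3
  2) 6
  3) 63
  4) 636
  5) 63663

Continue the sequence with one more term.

Each term (from the third on) is the previous term followed by the one before it: term 3 = 6·3 = 63.
The next term joins 63663 and 636.

63663636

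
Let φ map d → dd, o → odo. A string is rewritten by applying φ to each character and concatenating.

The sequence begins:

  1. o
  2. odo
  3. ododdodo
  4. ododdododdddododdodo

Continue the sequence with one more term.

Replace each of the 20 characters of ododdododdddododdodo in place — odo dd odo dd dd odo dd odo dd dd dd dd odo dd odo dd dd odo dd odo — and concatenate.

ododdododdddododdododdddddddododdododdddododdodo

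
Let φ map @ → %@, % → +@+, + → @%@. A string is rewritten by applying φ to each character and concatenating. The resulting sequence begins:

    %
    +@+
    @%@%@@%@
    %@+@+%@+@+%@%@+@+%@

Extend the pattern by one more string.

+@+%@@%@%@@%@+@+%@@%@%@@%@+@+%@+@+%@@%@%@@%@+@+%@

Replace each of the 19 characters of %@+@+%@+@+%@%@+@+%@ in place — +@+ %@ @%@ %@ @%@ +@+ %@ @%@ %@ @%@ +@+ %@ +@+ %@ @%@ %@ @%@ +@+ %@ — and concatenate.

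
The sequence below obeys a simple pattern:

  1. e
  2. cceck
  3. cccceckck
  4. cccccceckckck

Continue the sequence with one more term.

cccccccceckckckck

Every step adds cc to the front and ck to the end of the previous string.
So the next term is cc·cccccceckckck·ck.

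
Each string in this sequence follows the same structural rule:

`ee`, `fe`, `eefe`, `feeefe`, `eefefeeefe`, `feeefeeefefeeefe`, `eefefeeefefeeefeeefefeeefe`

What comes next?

This is a Fibonacci-style word recurrence s(k) = s(k−2)·s(k−1): e.g. ee·fe = eefe.
The next term joins feeefeeefefeeefe and eefefeeefefeeefeeefefeeefe.

feeefeeefefeeefeeefefeeefefeeefeeefefeeefe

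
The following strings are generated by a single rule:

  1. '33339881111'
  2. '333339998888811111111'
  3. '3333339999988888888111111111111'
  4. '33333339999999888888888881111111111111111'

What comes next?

Each string has the form 3^{n+3} 9^{2n-1} 8^{3n-1} 1^{4n} (n = 1, 2, …).
For the next term, n = 5, so the run lengths are 8, 9, 14, 20.

333333339999999998888888888888811111111111111111111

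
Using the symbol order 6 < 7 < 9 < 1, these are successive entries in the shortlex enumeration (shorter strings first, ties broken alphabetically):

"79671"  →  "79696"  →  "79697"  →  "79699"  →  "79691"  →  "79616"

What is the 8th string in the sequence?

79619

Stepping forward 2 times from 79616: 79616 → 79617, then the target.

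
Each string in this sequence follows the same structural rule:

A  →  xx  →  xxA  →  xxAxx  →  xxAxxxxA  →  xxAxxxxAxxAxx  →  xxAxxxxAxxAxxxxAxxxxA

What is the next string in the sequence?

Each term (from the third on) is the previous term followed by the one before it: term 3 = xx·A = xxA.
So term 8 is xxAxxxxAxxAxxxxAxxxxA·xxAxxxxAxxAxx.

xxAxxxxAxxAxxxxAxxxxAxxAxxxxAxxAxx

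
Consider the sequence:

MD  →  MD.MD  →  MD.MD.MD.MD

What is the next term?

Each string is two copies of the previous one joined by '.'.
One more doubling of MD.MD.MD.MD gives the answer.

MD.MD.MD.MD.MD.MD.MD.MD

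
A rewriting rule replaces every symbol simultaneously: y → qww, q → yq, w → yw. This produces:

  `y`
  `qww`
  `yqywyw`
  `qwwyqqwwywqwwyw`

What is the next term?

φ(qwwyqqwwywqwwyw) expands symbol-by-symbol to yq yw yw qww yq yq yw yw qww yw yq yw yw qww yw; joining the 15 pieces gives the next term.

yqywywqwwyqyqywywqwwywyqywywqwwyw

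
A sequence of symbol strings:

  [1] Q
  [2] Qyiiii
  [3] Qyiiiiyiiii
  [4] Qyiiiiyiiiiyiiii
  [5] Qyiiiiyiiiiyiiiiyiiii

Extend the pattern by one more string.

Every step adds yiiii to the end: s(k+1) = s(k)·yiiii.
Applying this once more to Qyiiiiyiiiiyiiiiyiiii:

Qyiiiiyiiiiyiiiiyiiiiyiiii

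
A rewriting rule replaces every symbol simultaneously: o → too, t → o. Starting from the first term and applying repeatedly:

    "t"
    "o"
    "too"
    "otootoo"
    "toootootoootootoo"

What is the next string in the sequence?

otootootoootootoootootootoootootoootootoo

φ(toootootoootootoo) expands symbol-by-symbol to o too too too o too too o too too too o too too o too too; joining the 17 pieces gives the next term.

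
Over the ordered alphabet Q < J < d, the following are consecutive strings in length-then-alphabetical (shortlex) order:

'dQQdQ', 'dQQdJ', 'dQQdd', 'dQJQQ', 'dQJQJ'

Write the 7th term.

Advancing 2 positions from dQJQJ through dQJQJ → dQJQd reaches term 7.

dQJJQ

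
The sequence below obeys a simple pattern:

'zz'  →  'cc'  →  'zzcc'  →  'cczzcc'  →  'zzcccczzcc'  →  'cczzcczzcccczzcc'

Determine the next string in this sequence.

Each term (from the third on) is the two preceding terms concatenated in order: term 3 = zz·cc = zzcc.
The next term joins zzcccczzcc and cczzcczzcccczzcc.

zzcccczzcccczzcczzcccczzcc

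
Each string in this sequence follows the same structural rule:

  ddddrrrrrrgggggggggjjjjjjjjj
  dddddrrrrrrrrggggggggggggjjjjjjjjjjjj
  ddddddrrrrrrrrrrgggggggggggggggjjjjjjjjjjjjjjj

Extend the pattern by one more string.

dddddddrrrrrrrrrrrrggggggggggggggggggjjjjjjjjjjjjjjjjjj

The n-th term is n+1 d's then 2n r's then 3n g's then 3n j's, where the shown terms are n = 3, 4, 5.
At n = 6 the blocks have lengths 7, 12, 18, 18.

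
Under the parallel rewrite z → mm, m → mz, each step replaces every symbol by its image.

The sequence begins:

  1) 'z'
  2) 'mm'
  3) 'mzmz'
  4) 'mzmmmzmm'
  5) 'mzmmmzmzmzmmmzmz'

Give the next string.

Rewriting the 16 symbols of mzmmmzmzmzmmmzmz one by one yields mz mm mz mz mz mm mz mm mz mm mz mz mz mm mz mm; concatenated:

mzmmmzmzmzmmmzmmmzmmmzmzmzmmmzmm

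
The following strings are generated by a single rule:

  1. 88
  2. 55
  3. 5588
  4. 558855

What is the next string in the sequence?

5588555588

Each term (from the third on) is the previous term followed by the one before it: term 3 = 55·88 = 5588.
Continuing: 558855 · 5588 gives term 5.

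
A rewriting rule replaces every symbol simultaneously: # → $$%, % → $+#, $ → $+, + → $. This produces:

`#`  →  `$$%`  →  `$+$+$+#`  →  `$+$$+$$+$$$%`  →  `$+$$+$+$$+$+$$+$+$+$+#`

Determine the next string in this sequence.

$+$$+$+$$+$$+$+$$+$$+$+$$+$$+$$+$$$%

Applying the rule to each of the 22 symbols of $+$$+$+$$+$+$$+$+$+$+# gives the pieces $+ $ $+ $+ $ $+ $ $+ $+ $ $+ $ $+ $+ $ $+ $ $+ $ $+ $ $$%, which concatenate to the answer.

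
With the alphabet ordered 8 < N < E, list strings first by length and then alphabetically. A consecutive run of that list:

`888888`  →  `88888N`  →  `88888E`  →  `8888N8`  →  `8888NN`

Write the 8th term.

Stepping forward 3 times from 8888NN: 8888NN → 8888NE → 8888E8, then the target.

8888EN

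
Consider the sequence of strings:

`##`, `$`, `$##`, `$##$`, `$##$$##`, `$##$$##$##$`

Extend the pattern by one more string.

Each term (from the third on) is the previous term followed by the one before it: term 3 = $·## = $##.
Continuing: $##$$##$##$ · $##$$## gives term 7.

$##$$##$##$$##$$##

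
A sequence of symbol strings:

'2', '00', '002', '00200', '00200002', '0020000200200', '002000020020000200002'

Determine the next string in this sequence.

This is a Fibonacci-style word recurrence s(k) = s(k−1)·s(k−2): e.g. 00·2 = 002.
The next term joins 002000020020000200002 and 0020000200200.

0020000200200002000020020000200200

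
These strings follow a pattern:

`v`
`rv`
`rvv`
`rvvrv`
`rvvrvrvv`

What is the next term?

From term 3 onward, concatenate the last term with the second-to-last: rv·v = rvv, rvv·rv = rvvrv, …
So term 6 is rvvrvrvv·rvvrv.

rvvrvrvvrvvrv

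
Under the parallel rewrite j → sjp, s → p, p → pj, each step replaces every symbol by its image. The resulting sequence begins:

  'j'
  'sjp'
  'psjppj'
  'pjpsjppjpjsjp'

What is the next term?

φ(pjpsjppjpjsjp) expands symbol-by-symbol to pj sjp pj p sjp pj pj sjp pj sjp p sjp pj; joining the 13 pieces gives the next term.

pjsjppjpsjppjpjsjppjsjppsjppj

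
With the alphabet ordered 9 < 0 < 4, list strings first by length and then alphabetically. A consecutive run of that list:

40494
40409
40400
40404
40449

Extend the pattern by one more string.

40440

Treat 40449 as a base-3 numeral over the given alphabet and add one, carrying through any trailing 4's.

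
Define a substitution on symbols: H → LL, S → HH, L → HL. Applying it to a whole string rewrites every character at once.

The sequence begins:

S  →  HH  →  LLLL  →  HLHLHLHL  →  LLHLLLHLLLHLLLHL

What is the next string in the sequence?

HLHLLLHLHLHLLLHLHLHLLLHLHLHLLLHL

φ(LLHLLLHLLLHLLLHL) expands symbol-by-symbol to HL HL LL HL HL HL LL HL HL HL LL HL HL HL LL HL; joining the 16 pieces gives the next term.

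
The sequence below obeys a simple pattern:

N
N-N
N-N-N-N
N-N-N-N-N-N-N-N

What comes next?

N-N-N-N-N-N-N-N-N-N-N-N-N-N-N-N

s(k+1) = s(k)·-·s(k) — each term doubles the last with '-' between the halves.
One more doubling of N-N-N-N-N-N-N-N gives the answer.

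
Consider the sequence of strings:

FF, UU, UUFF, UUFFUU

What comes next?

This is a Fibonacci-style word recurrence s(k) = s(k−1)·s(k−2): e.g. UU·FF = UUFF.
The next term joins UUFFUU and UUFF.

UUFFUUUUFF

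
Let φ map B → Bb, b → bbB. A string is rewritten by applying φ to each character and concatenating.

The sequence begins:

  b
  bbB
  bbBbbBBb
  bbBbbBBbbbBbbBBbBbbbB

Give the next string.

bbBbbBBbbbBbbBBbBbbbBbbBbbBBbbbBbbBBbBbbbBBbbbBbbBbbBBb

Applying the rule to each of the 21 symbols of bbBbbBBbbbBbbBBbBbbbB gives the pieces bbB bbB Bb bbB bbB Bb Bb bbB bbB bbB Bb bbB bbB Bb Bb bbB Bb bbB bbB bbB Bb, which concatenate to the answer.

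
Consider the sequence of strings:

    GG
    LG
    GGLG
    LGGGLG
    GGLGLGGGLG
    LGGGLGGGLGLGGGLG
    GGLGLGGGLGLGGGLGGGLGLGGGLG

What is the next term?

From term 3 onward, concatenate the second-to-last term with the last: GG·LG = GGLG, LG·GGLG = LGGGLG, …
Continuing: LGGGLGGGLGLGGGLG · GGLGLGGGLGLGGGLGGGLGLGGGLG gives term 8.

LGGGLGGGLGLGGGLGGGLGLGGGLGLGGGLGGGLGLGGGLG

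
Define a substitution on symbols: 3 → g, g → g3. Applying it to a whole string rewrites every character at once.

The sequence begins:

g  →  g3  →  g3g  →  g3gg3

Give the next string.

Apply φ to g3gg3 symbol by symbol: g→g3, 3→g, g→g3, g→g3, 3→g; joined: g3 g g3 g3 g.

g3gg3g3g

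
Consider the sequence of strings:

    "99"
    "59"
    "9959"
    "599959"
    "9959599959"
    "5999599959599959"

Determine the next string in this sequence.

From term 3 onward, concatenate the second-to-last term with the last: 99·59 = 9959, 59·9959 = 599959, …
Continuing: 9959599959 · 5999599959599959 gives term 7.

99595999595999599959599959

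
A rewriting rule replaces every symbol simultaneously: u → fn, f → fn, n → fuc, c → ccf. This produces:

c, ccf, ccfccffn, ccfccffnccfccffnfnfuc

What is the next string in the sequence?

ccfccffnccfccffnfnfucccfccffnccfccffnfnfucfnfucfnfnccf

φ(ccfccffnccfccffnfnfuc) expands symbol-by-symbol to ccf ccf fn ccf ccf fn fn fuc ccf ccf fn ccf ccf fn fn fuc fn fuc fn fn ccf; joining the 21 pieces gives the next term.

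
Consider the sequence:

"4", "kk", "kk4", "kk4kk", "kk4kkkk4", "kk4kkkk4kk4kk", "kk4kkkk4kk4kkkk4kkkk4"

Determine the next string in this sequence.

From term 3 onward, concatenate the last term with the second-to-last: kk·4 = kk4, kk4·kk = kk4kk, …
The next term joins kk4kkkk4kk4kkkk4kkkk4 and kk4kkkk4kk4kk.

kk4kkkk4kk4kkkk4kkkk4kk4kkkk4kk4kk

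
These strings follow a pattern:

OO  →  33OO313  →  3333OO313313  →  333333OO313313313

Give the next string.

Each term wraps the previous one in 33 on the left and 313 on the right.
Applying this once more to 333333OO313313313:

33333333OO313313313313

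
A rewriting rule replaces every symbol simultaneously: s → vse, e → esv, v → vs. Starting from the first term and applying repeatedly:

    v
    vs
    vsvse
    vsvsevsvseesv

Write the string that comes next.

vsvsevsvseesvvsvsevsvseesvesvvsevs

Replace each of the 13 characters of vsvsevsvseesv in place — vs vse vs vse esv vs vse vs vse esv esv vse vs — and concatenate.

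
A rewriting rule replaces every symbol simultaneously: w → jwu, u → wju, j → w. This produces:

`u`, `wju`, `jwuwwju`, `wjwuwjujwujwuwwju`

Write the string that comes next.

jwuwjwuwjujwuwwjuwjwuwjuwjwuwjujwujwuwwju

Applying the rule to each of the 17 symbols of wjwuwjujwujwuwwju gives the pieces jwu w jwu wju jwu w wju w jwu wju w jwu wju jwu jwu w wju, which concatenate to the answer.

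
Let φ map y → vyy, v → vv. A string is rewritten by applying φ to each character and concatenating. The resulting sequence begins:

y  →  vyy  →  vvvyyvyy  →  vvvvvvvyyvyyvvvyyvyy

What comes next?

Rewriting the 20 symbols of vvvvvvvyyvyyvvvyyvyy one by one yields vv vv vv vv vv vv vv vyy vyy vv vyy vyy vv vv vv vyy vyy vv vyy vyy; concatenated:

vvvvvvvvvvvvvvvyyvyyvvvyyvyyvvvvvvvyyvyyvvvyyvyy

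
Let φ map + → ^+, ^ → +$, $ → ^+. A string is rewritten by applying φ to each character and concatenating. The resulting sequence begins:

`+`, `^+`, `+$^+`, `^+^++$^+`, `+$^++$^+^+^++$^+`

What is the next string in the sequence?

^+^++$^+^+^++$^++$^++$^+^+^++$^+

Applying the rule to each of the 16 symbols of +$^++$^+^+^++$^+ gives the pieces ^+ ^+ +$ ^+ ^+ ^+ +$ ^+ +$ ^+ +$ ^+ ^+ ^+ +$ ^+, which concatenate to the answer.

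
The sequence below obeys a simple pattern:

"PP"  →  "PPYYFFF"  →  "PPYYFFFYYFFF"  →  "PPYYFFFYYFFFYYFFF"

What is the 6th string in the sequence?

The strings grow by a fixed suffix YYFFF each time.
From PPYYFFFYYFFFYYFFF, 2 further steps: PPYYFFFYYFFFYYFFF → PPYYFFFYYFFFYYFFFYYFFF → (answer).

PPYYFFFYYFFFYYFFFYYFFFYYFFF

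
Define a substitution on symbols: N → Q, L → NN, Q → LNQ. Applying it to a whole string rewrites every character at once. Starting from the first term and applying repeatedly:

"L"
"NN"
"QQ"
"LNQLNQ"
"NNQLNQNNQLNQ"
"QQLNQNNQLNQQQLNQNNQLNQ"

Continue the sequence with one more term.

LNQLNQNNQLNQQQLNQNNQLNQLNQLNQNNQLNQQQLNQNNQLNQ

Replace each of the 22 characters of QQLNQNNQLNQQQLNQNNQLNQ in place — LNQ LNQ NN Q LNQ Q Q LNQ NN Q LNQ LNQ LNQ NN Q LNQ Q Q LNQ NN Q LNQ — and concatenate.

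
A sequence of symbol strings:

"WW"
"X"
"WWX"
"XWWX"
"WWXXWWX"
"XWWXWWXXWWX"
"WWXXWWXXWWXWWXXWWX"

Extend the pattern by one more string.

XWWXWWXXWWXWWXXWWXXWWXWWXXWWX

From term 3 onward, concatenate the second-to-last term with the last: WW·X = WWX, X·WWX = XWWX, …
The next term joins XWWXWWXXWWX and WWXXWWXXWWXWWXXWWX.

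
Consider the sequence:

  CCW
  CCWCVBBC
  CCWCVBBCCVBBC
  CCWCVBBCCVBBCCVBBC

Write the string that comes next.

Each term is the previous one with CVBBC appended.
Applying this once more to CCWCVBBCCVBBCCVBBC:

CCWCVBBCCVBBCCVBBCCVBBC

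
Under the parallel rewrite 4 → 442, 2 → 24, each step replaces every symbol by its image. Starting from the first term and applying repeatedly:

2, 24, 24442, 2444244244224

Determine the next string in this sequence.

Replace each of the 13 characters of 2444244244224 in place — 24 442 442 442 24 442 442 24 442 442 24 24 442 — and concatenate.

2444244244224442442244424422424442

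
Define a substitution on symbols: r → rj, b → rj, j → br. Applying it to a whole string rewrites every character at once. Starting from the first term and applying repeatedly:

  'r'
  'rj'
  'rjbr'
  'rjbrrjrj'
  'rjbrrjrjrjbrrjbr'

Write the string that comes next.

rjbrrjrjrjbrrjbrrjbrrjrjrjbrrjrj

Applying the rule to each of the 16 symbols of rjbrrjrjrjbrrjbr gives the pieces rj br rj rj rj br rj br rj br rj rj rj br rj rj, which concatenate to the answer.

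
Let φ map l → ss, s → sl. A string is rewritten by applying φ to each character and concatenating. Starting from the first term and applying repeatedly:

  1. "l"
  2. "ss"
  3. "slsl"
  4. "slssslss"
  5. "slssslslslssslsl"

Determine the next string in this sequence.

slssslslslssslssslssslslslssslss

Applying the rule to each of the 16 symbols of slssslslslssslsl gives the pieces sl ss sl sl sl ss sl ss sl ss sl sl sl ss sl ss, which concatenate to the answer.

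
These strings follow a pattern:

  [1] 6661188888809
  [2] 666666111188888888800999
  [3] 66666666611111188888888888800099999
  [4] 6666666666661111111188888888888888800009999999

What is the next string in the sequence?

The n-th term is 3n 6's then 2n 1's then 3n+3 8's then n 0's then 2n-1 9's (n = 1, 2, …).
At n = 5 the blocks have lengths 15, 10, 18, 5, 9.

666666666666666111111111188888888888888888800000999999999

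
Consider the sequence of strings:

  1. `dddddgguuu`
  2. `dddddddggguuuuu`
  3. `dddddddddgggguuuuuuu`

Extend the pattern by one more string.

Reading off run lengths: d runs 5, 7, 9; g runs 2, 3, 4; u runs 3, 5, 7 — each is linear in n, where the shown terms are n = 2, 3, 4.
For the next term, n = 5, so the run lengths are 11, 5, 9.

dddddddddddggggguuuuuuuuu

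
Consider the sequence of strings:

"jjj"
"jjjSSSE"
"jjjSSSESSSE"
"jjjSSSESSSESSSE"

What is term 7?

jjjSSSESSSESSSESSSESSSESSSE

Each term is the previous one with SSSE appended.
From jjjSSSESSSESSSE, 3 further steps: jjjSSSESSSESSSE → jjjSSSESSSESSSESSSE → jjjSSSESSSESSSESSSESSSE → (answer).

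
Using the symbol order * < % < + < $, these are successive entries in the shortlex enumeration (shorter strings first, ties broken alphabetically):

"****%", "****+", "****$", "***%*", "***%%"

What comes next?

The successor of ***%% increments the rightmost position that isn't already $ and resets every position after it to *.

***%+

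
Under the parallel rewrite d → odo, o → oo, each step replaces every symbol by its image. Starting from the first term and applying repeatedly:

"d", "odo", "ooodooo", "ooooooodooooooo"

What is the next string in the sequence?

Rewriting the 15 symbols of ooooooodooooooo one by one yields oo oo oo oo oo oo oo odo oo oo oo oo oo oo oo; concatenated:

ooooooooooooooodooooooooooooooo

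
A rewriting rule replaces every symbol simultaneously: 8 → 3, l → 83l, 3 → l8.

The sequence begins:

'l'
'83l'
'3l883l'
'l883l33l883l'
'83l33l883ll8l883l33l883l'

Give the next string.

3l883ll8l883l33l883l83l383l33l883ll8l883l33l883l

φ(83l33l883ll8l883l33l883l) expands symbol-by-symbol to 3 l8 83l l8 l8 83l 3 3 l8 83l 83l 3 83l 3 3 l8 83l l8 l8 83l 3 3 l8 83l; joining the 24 pieces gives the next term.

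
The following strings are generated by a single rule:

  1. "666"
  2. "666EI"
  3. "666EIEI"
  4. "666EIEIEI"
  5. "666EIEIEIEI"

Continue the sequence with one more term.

Each term is the previous one with EI appended.
Applying this once more to 666EIEIEIEI:

666EIEIEIEIEI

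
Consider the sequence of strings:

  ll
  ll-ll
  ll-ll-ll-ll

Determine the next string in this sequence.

ll-ll-ll-ll-ll-ll-ll-ll

Every step duplicates the string with '-' between the halves.
One more doubling of ll-ll-ll-ll gives the answer.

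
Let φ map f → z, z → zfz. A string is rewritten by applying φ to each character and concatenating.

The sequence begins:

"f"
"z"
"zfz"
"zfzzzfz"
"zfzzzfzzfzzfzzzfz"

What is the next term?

zfzzzfzzfzzfzzzfzzfzzzfzzfzzzfzzfzzfzzzfz

φ(zfzzzfzzfzzfzzzfz) expands symbol-by-symbol to zfz z zfz zfz zfz z zfz zfz z zfz zfz z zfz zfz zfz z zfz; joining the 17 pieces gives the next term.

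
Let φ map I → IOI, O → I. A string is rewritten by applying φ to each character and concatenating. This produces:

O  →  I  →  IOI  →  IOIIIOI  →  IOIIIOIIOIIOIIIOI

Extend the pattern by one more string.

Rewriting the 17 symbols of IOIIIOIIOIIOIIIOI one by one yields IOI I IOI IOI IOI I IOI IOI I IOI IOI I IOI IOI IOI I IOI; concatenated:

IOIIIOIIOIIOIIIOIIOIIIOIIOIIIOIIOIIOIIIOI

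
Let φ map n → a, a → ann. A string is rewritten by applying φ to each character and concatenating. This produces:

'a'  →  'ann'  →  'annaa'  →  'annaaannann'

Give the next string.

Apply φ to annaaannann symbol by symbol: a→ann, n→a, n→a, a→ann, a→ann, a→ann, n→a, n→a, a→ann, n→a, n→a; joined: ann a a ann ann ann a a ann a a.

annaaannannannaaannaa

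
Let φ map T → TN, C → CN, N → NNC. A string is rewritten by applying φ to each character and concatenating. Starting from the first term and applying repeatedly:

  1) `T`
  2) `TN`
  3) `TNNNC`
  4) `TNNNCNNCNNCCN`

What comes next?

TNNNCNNCNNCCNNNCNNCCNNNCNNCCNCNNNC

Replace each of the 13 characters of TNNNCNNCNNCCN in place — TN NNC NNC NNC CN NNC NNC CN NNC NNC CN CN NNC — and concatenate.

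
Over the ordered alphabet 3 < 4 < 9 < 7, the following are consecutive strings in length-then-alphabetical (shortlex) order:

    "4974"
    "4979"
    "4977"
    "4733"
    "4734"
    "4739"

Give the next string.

Treat 4739 as a base-4 numeral over the given alphabet and add one, carrying through any trailing 7's.

4737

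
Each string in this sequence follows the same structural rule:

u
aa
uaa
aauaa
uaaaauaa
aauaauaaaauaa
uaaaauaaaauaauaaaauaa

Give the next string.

From term 3 onward, concatenate the second-to-last term with the last: u·aa = uaa, aa·uaa = aauaa, …
Continuing: aauaauaaaauaa · uaaaauaaaauaauaaaauaa gives term 8.

aauaauaaaauaauaaaauaaaauaauaaaauaa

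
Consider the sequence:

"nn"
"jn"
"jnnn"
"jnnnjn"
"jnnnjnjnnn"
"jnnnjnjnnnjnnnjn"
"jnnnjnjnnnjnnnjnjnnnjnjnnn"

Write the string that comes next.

jnnnjnjnnnjnnnjnjnnnjnjnnnjnnnjnjnnnjnnnjn

This is a Fibonacci-style word recurrence s(k) = s(k−1)·s(k−2): e.g. jn·nn = jnnn.
So term 8 is jnnnjnjnnnjnnnjnjnnnjnjnnn·jnnnjnjnnnjnnnjn.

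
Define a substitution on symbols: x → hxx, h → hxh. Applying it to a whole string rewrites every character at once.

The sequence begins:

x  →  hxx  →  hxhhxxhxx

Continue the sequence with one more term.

Expanding hxhhxxhxx: h→hxh, x→hxx, h→hxh, h→hxh, x→hxx, x→hxx, h→hxh, x→hxx, x→hxx. Concatenated: hxh hxx hxh hxh hxx hxx hxh hxx hxx.

hxhhxxhxhhxhhxxhxxhxhhxxhxx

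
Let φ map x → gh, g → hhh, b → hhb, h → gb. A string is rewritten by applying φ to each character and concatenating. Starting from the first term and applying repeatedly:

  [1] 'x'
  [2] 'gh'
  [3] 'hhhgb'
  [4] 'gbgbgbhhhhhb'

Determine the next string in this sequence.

Rewriting each symbol of gbgbgbhhhhhb: g→hhh, b→hhb, g→hhh, b→hhb, g→hhh, b→hhb, h→gb, h→gb, h→gb, h→gb, h→gb, b→hhb, which concatenates to hhh hhb hhh hhb hhh hhb gb gb gb gb gb hhb.

hhhhhbhhhhhbhhhhhbgbgbgbgbgbhhb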